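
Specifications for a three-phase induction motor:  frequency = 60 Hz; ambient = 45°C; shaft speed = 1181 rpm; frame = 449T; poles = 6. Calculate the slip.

1.6 %

n_s = 120f/p = 120×60/6 = 1200 rpm
s = (n_s − n)/n_s = (1200 − 1181)/1200 = 0.0158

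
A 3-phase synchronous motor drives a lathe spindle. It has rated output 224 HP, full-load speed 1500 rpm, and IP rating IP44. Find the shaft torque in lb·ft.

P_out = 224 × 746 = 167104 W
ω = 2π × 1500/60 = 157.1 rad/s
τ = P_out/ω = 167104/157.1 = 1064 N·m
In lb·ft: 1064/1.356 = 785 lb·ft

785 lb·ft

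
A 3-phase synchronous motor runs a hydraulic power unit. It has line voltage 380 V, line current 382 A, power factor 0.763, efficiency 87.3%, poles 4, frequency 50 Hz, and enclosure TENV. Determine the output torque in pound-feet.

786 lb·ft

P_in = √3·V·I·cosφ = 1.732 × 380 × 382 × 0.763 = 191831 W
P_out = η·P_in = 0.873 × 191831 = 167468 W
n = n_s = 120×50/4 = 1500 rpm (synchronous)
ω = 2π×1500/60 = 157.1 rad/s
τ = P_out/ω = 167468/157.1 = 1066 N·m
In lb·ft: 1066/1.356 = 786 lb·ft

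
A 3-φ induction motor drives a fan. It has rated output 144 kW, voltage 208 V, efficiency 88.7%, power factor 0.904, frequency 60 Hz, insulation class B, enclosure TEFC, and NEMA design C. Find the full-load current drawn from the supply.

P_out = 144 kW = 144000 W
P_in = P_out / η = 144000 / 0.887 = 162345 W
I_L = P_in / (√3·V_L·cosφ) = 162345 / (1.732 × 208 × 0.904) = 498 A

498 A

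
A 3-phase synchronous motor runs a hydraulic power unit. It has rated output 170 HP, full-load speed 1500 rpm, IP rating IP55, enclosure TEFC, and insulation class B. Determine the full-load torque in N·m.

807 N·m

P_out = 170 × 746 = 126820 W
ω = 2π × 1500/60 = 157.1 rad/s
τ = P_out/ω = 126820/157.1 = 807 N·m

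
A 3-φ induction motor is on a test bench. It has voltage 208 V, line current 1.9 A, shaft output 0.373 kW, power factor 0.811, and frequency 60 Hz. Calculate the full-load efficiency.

67.2 %

P_out = 0.373 kW = 373 W
P_in = √3·V_L·I_L·cosφ = 1.732 × 208 × 1.9 × 0.811 = 555 W
η = P_out / P_in = 373 / 555 = 0.672 = 67.2%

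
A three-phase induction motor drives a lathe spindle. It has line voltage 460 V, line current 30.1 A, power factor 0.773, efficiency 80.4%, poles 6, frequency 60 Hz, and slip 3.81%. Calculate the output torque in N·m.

P_in = √3·V·I·cosφ = 1.732 × 460 × 30.1 × 0.773 = 18538 W
P_out = η·P_in = 0.804 × 18538 = 14905 W
n_s = 120×60/6 = 1200 rpm; n = 1200×(1−0.0381) = 1154 rpm
ω = 2π×1154/60 = 120.8 rad/s
τ = P_out/ω = 14905/120.8 = 123 N·m

123 N·m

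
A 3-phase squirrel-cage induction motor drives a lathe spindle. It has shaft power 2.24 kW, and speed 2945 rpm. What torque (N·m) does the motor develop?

7.26 N·m

ω = 2π × 2945/60 = 308.4 rad/s
τ = P/ω = 2240/308.4 = 7.26 N·m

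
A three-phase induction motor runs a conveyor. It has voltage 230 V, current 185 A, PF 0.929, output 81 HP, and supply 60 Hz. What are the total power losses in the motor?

P_in = √3·V·I·cosφ = 1.732×230×185×0.929 = 68464 W
P_out = 81×746 = 60426 W
Losses = P_in − P_out = 68464 − 60426 = 8038 W

8040 W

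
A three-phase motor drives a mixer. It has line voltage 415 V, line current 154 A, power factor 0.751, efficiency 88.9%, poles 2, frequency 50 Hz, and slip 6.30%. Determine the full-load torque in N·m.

251 N·m

P_in = √3·V·I·cosφ = 1.732 × 415 × 154 × 0.751 = 83130 W
P_out = η·P_in = 0.889 × 83130 = 73903 W
n_s = 120×50/2 = 3000 rpm; n = 3000×(1−0.063) = 2811 rpm
ω = 2π×2811/60 = 294.4 rad/s
τ = P_out/ω = 73903/294.4 = 251 N·m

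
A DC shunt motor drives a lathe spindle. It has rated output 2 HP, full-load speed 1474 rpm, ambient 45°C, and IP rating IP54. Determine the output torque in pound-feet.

7.13 lb·ft

P_out = 2 × 746 = 1492 W
ω = 2π × 1474/60 = 154.4 rad/s
τ = P_out/ω = 1492/154.4 = 9.663 N·m
In lb·ft: 9.663/1.356 = 7.13 lb·ft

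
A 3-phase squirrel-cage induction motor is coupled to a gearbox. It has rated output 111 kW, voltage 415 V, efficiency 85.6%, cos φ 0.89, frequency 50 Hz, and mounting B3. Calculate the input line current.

203 A

P_out = 111 kW = 111000 W
P_in = P_out / η = 111000 / 0.856 = 129673 W
I_L = P_in / (√3·V_L·cosφ) = 129673 / (1.732 × 415 × 0.89) = 203 A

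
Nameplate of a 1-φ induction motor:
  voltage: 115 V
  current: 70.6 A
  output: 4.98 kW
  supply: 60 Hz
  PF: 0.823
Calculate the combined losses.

P_in = V·I·cosφ = 115×70.6×0.823 = 6682 W
P_out = 4980 W
Losses = P_in − P_out = 6682 − 4980 = 1702 W

1700 W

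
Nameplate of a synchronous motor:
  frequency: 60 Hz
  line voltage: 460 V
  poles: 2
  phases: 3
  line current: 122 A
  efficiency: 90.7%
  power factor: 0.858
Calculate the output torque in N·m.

P_in = √3·V·I·cosφ = 1.732 × 460 × 122 × 0.858 = 83397 W
P_out = η·P_in = 0.907 × 83397 = 75641 W
n = n_s = 120×60/2 = 3600 rpm (synchronous)
ω = 2π×3600/60 = 377 rad/s
τ = P_out/ω = 75641/377 = 201 N·m

201 N·m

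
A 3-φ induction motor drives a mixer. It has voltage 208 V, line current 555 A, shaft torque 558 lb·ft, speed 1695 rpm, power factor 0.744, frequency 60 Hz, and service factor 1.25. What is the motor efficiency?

90.3 %

τ = 558 lb·ft × 1.356 = 756.6 N·m
ω = 2π × 1695/60 = 177.5 rad/s; P_out = τω = 756.6 × 177.5 = 134297 W
P_in = √3·V_L·I_L·cosφ = 1.732 × 208 × 555 × 0.744 = 148757 W
η = P_out / P_in = 134297 / 148757 = 0.903 = 90.3%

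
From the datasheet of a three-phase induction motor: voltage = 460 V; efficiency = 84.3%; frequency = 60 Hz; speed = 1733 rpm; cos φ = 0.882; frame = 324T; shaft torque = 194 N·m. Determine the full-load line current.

59.4 A

ω = 2π×1733/60 = 181.5 rad/s; P_out = τω = 194 × 181.5 = 35211 W
P_in = P_out / η = 35211 / 0.843 = 41769 W
I_L = P_in / (√3·V_L·cosφ) = 41769 / (1.732 × 460 × 0.882) = 59.4 A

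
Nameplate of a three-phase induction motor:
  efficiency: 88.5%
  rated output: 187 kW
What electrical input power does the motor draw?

211 kW

P_out = 187000 W
P_in = P_out/η = 187000/0.885 = 211299 W = 211 kW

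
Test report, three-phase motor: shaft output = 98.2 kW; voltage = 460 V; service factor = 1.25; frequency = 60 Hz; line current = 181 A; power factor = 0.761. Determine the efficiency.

P_out = 98.2 kW = 98200 W
P_in = √3·V_L·I_L·cosφ = 1.732 × 460 × 181 × 0.761 = 109741 W
η = P_out / P_in = 98200 / 109741 = 0.895 = 89.5%

89.5 %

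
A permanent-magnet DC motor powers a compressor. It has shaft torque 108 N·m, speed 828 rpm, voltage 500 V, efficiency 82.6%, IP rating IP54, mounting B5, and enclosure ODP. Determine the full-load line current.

ω = 2π×828/60 = 86.71 rad/s; P_out = τω = 108 × 86.71 = 9365 W
P_in = P_out / η = 9365 / 0.826 = 11338 W
I = P_in / V = 11338 / 500 = 22.7 A

22.7 A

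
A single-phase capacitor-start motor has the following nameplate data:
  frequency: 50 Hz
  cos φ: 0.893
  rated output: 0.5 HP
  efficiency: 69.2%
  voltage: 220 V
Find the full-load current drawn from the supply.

2.74 A

P_out = 0.5 × 746 = 373 W
P_in = P_out / η = 373 / 0.692 = 539 W
I = P_in / (V·cosφ) = 539 / (220 × 0.893) = 2.74 A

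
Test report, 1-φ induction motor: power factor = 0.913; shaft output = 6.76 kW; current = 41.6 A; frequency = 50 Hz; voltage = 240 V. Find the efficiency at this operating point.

74.2 %

P_out = 6.76 kW = 6760 W
P_in = V·I·cosφ = 240 × 41.6 × 0.913 = 9115 W
η = P_out / P_in = 6760 / 9115 = 0.742 = 74.2%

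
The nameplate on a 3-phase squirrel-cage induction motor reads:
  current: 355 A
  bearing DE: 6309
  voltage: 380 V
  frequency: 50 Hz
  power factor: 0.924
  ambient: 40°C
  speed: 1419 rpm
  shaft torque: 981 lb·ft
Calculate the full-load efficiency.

τ = 981 lb·ft × 1.356 = 1330 N·m
ω = 2π × 1419/60 = 148.6 rad/s; P_out = τω = 1330 × 148.6 = 197638 W
P_in = √3·V_L·I_L·cosφ = 1.732 × 380 × 355 × 0.924 = 215890 W
η = P_out / P_in = 197638 / 215890 = 0.915 = 91.5%

91.5 %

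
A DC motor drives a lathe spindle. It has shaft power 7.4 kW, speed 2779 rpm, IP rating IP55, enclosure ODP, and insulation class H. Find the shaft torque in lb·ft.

18.8 lb·ft

ω = 2π × 2779/60 = 291 rad/s
τ = P/ω = 7400/291 = 25.43 N·m
In lb·ft: 25.43/1.356 = 18.8 lb·ft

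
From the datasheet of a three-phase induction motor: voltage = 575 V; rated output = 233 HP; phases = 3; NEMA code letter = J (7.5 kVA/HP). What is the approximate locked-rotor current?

S_LR = 7.5 × 233 = 1747.5 kVA
I_LR = S_LR/(√3·V_L) = 1747500/(1.732×575) = 1750 A

1750 A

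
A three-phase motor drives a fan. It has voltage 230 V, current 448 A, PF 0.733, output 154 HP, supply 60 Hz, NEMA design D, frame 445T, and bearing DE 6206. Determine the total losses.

15900 W

P_in = √3·V·I·cosφ = 1.732×230×448×0.733 = 130815 W
P_out = 154×746 = 114884 W
Losses = P_in − P_out = 130815 − 114884 = 15931 W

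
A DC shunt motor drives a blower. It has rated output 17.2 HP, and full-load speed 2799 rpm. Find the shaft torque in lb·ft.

P_out = 17.2 × 746 = 12831 W
ω = 2π × 2799/60 = 293.1 rad/s
τ = P_out/ω = 12831/293.1 = 43.78 N·m
In lb·ft: 43.78/1.356 = 32.3 lb·ft

32.3 lb·ft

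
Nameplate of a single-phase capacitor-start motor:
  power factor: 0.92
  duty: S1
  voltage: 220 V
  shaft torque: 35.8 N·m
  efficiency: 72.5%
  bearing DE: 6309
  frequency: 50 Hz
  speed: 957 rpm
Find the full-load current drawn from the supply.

24.4 A

ω = 2π×957/60 = 100.2 rad/s; P_out = τω = 35.8 × 100.2 = 3587 W
P_in = P_out / η = 3587 / 0.725 = 4948 W
I = P_in / (V·cosφ) = 4948 / (220 × 0.92) = 24.4 A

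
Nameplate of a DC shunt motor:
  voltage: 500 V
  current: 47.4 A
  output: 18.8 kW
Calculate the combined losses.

4900 W

P_in = V·I = 500×47.4 = 23700 W
P_out = 18800 W
Losses = P_in − P_out = 23700 − 18800 = 4900 W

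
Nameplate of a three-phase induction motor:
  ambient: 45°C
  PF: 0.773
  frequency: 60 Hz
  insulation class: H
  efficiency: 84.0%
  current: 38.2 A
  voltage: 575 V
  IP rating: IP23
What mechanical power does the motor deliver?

24.7 kW

P_in = √3·V·I·cosφ = 1.732 × 575 × 38.2 × 0.773 = 29408 W
P_out = η·P_in = 0.84 × 29408 = 24703 W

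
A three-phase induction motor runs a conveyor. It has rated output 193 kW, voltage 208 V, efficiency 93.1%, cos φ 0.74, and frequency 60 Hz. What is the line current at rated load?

778 A

P_out = 193 kW = 193000 W
P_in = P_out / η = 193000 / 0.931 = 207304 W
I_L = P_in / (√3·V_L·cosφ) = 207304 / (1.732 × 208 × 0.74) = 778 A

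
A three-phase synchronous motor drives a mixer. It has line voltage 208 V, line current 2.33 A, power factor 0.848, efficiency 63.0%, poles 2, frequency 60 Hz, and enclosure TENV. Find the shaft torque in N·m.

P_in = √3·V·I·cosφ = 1.732 × 208 × 2.33 × 0.848 = 712 W
P_out = η·P_in = 0.63 × 712 = 449 W
n = n_s = 120×60/2 = 3600 rpm (synchronous)
ω = 2π×3600/60 = 377 rad/s
τ = P_out/ω = 449/377 = 1.19 N·m

1.19 N·m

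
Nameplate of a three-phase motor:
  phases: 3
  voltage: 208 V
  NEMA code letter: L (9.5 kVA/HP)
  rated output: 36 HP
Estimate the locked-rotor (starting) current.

949 A

S_LR = 9.5 × 36 = 342 kVA
I_LR = S_LR/(√3·V_L) = 342000/(1.732×208) = 949 A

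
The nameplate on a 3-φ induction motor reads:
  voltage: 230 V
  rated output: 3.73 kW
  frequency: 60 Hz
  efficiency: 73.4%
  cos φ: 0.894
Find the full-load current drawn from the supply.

14.3 A

P_out = 3.73 kW = 3730 W
P_in = P_out / η = 3730 / 0.734 = 5082 W
I_L = P_in / (√3·V_L·cosφ) = 5082 / (1.732 × 230 × 0.894) = 14.3 A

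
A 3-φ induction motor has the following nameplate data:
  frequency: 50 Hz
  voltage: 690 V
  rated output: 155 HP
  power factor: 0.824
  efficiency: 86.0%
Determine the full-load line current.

P_out = 155 × 746 = 115630 W
P_in = P_out / η = 115630 / 0.860 = 134453 W
I_L = P_in / (√3·V_L·cosφ) = 134453 / (1.732 × 690 × 0.824) = 137 A

137 A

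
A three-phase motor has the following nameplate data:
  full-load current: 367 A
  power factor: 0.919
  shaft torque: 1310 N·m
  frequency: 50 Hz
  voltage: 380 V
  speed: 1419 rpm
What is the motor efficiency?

87.7 %

ω = 2π × 1419/60 = 148.6 rad/s; P_out = τω = 1310 × 148.6 = 194666 W
P_in = √3·V_L·I_L·cosφ = 1.732 × 380 × 367 × 0.919 = 221980 W
η = P_out / P_in = 194666 / 221980 = 0.877 = 87.7%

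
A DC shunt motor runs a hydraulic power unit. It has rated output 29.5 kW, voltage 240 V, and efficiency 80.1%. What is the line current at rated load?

153 A

P_out = 29.5 kW = 29500 W
P_in = P_out / η = 29500 / 0.801 = 36829 W
I = P_in / V = 36829 / 240 = 153 A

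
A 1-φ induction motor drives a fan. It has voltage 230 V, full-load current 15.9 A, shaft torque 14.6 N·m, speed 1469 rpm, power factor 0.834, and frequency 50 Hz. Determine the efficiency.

ω = 2π × 1469/60 = 153.8 rad/s; P_out = τω = 14.6 × 153.8 = 2245 W
P_in = V·I·cosφ = 230 × 15.9 × 0.834 = 3050 W
η = P_out / P_in = 2245 / 3050 = 0.736 = 73.6%

73.6 %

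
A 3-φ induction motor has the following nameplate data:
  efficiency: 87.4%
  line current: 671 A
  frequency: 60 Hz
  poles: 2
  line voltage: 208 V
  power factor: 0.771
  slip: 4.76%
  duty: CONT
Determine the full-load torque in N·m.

P_in = √3·V·I·cosφ = 1.732 × 208 × 671 × 0.771 = 186375 W
P_out = η·P_in = 0.874 × 186375 = 162892 W
n_s = 120×60/2 = 3600 rpm; n = 3600×(1−0.0476) = 3429 rpm
ω = 2π×3429/60 = 359.1 rad/s
τ = P_out/ω = 162892/359.1 = 454 N·m

454 N·m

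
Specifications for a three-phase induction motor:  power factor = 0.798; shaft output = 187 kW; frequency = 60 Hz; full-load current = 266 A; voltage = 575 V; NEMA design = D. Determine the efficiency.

88.5 %

P_out = 187 kW = 187000 W
P_in = √3·V_L·I_L·cosφ = 1.732 × 575 × 266 × 0.798 = 211398 W
η = P_out / P_in = 187000 / 211398 = 0.885 = 88.5%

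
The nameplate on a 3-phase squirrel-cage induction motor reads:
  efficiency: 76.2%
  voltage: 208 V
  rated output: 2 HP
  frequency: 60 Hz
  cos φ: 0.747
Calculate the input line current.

P_out = 2 × 746 = 1492 W
P_in = P_out / η = 1492 / 0.762 = 1958 W
I_L = P_in / (√3·V_L·cosφ) = 1958 / (1.732 × 208 × 0.747) = 7.28 A

7.28 A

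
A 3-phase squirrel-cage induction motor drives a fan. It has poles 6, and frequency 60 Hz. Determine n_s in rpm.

1200 rpm

n_s = 120f/p = 120×60/6 = 1200 rpm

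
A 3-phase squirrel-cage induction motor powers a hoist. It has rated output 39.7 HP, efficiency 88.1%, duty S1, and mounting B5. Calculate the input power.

33.6 kW

P_out = 39.7 × 746 = 29616 W
P_in = P_out/η = 29616/0.881 = 33616 W = 33.6 kW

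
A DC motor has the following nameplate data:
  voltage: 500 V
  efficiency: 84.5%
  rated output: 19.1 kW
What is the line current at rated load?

45.2 A

P_out = 19.1 kW = 19100 W
P_in = P_out / η = 19100 / 0.845 = 22604 W
I = P_in / V = 22604 / 500 = 45.2 A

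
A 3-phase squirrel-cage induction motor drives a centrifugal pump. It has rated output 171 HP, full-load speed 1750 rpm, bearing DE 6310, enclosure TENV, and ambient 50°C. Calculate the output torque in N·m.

696 N·m

P_out = 171 × 746 = 127566 W
ω = 2π × 1750/60 = 183.3 rad/s
τ = P_out/ω = 127566/183.3 = 696 N·m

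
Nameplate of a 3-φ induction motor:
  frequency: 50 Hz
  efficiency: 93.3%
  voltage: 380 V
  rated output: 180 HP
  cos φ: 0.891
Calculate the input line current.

245 A

P_out = 180 × 746 = 134280 W
P_in = P_out / η = 134280 / 0.933 = 143923 W
I_L = P_in / (√3·V_L·cosφ) = 143923 / (1.732 × 380 × 0.891) = 245 A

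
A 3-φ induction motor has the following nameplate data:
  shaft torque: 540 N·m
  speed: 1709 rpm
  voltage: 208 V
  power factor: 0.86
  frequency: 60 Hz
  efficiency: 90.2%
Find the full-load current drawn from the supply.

346 A

ω = 2π×1709/60 = 179 rad/s; P_out = τω = 540 × 179 = 96660 W
P_in = P_out / η = 96660 / 0.902 = 107162 W
I_L = P_in / (√3·V_L·cosφ) = 107162 / (1.732 × 208 × 0.86) = 346 A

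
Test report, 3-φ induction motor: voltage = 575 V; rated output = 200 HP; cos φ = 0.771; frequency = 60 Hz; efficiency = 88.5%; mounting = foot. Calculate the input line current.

220 A

P_out = 200 × 746 = 149200 W
P_in = P_out / η = 149200 / 0.885 = 168588 W
I_L = P_in / (√3·V_L·cosφ) = 168588 / (1.732 × 575 × 0.771) = 220 A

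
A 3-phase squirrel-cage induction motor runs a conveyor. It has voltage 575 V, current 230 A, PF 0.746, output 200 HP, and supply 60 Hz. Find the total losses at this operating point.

21.7 kW

P_in = √3·V·I·cosφ = 1.732×575×230×0.746 = 170877 W
P_out = 200×746 = 149200 W
Losses = P_in − P_out = 170877 − 149200 = 21677 W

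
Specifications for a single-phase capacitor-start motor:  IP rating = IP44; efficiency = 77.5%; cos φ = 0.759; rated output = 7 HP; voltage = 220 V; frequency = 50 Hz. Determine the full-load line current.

P_out = 7 × 746 = 5222 W
P_in = P_out / η = 5222 / 0.775 = 6738 W
I = P_in / (V·cosφ) = 6738 / (220 × 0.759) = 40.4 A

40.4 A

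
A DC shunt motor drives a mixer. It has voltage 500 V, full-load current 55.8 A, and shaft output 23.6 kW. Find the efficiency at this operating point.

84.6 %

P_out = 23.6 kW = 23600 W
P_in = V·I = 500 × 55.8 = 27900 W
η = P_out / P_in = 23600 / 27900 = 0.846 = 84.6%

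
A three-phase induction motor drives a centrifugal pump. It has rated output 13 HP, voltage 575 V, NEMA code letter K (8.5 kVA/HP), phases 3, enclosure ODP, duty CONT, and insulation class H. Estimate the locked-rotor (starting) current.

111 A

S_LR = 8.5 × 13 = 110.5 kVA
I_LR = S_LR/(√3·V_L) = 110500/(1.732×575) = 111 A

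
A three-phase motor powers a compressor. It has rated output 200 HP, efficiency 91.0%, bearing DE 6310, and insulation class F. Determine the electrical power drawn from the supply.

P_out = 200 × 746 = 149200 W
P_in = P_out/η = 149200/0.91 = 163956 W = 164 kW

164 kW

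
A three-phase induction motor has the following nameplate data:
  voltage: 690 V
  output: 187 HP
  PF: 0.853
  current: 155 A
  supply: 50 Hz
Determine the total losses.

18.5 kW

P_in = √3·V·I·cosφ = 1.732×690×155×0.853 = 158008 W
P_out = 187×746 = 139502 W
Losses = P_in − P_out = 158008 − 139502 = 18506 W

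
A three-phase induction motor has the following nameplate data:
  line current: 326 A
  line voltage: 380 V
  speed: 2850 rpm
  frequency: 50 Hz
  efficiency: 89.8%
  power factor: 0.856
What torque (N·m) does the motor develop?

P_in = √3·V·I·cosφ = 1.732 × 380 × 326 × 0.856 = 183663 W
P_out = η·P_in = 0.898 × 183663 = 164929 W
n = 2850 rpm
ω = 2π×2850/60 = 298.5 rad/s
τ = P_out/ω = 164929/298.5 = 553 N·m

553 N·m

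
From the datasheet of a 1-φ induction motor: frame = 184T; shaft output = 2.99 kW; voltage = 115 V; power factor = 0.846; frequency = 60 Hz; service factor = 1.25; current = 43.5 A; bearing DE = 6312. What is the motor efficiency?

P_out = 2.99 kW = 2990 W
P_in = V·I·cosφ = 115 × 43.5 × 0.846 = 4232 W
η = P_out / P_in = 2990 / 4232 = 0.707 = 70.7%

70.7 %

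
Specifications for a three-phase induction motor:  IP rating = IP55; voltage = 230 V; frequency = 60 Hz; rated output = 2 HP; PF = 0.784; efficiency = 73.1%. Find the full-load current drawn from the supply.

P_out = 2 × 746 = 1492 W
P_in = P_out / η = 1492 / 0.731 = 2041 W
I_L = P_in / (√3·V_L·cosφ) = 2041 / (1.732 × 230 × 0.784) = 6.54 A

6.54 A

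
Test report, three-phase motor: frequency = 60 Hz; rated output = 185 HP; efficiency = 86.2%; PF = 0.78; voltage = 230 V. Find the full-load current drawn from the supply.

P_out = 185 × 746 = 138010 W
P_in = P_out / η = 138010 / 0.862 = 160104 W
I_L = P_in / (√3·V_L·cosφ) = 160104 / (1.732 × 230 × 0.78) = 515 A

515 A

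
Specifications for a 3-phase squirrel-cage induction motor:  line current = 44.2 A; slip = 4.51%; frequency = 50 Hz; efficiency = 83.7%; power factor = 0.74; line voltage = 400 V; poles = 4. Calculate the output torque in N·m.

126 N·m

P_in = √3·V·I·cosφ = 1.732 × 400 × 44.2 × 0.74 = 22660 W
P_out = η·P_in = 0.837 × 22660 = 18966 W
n_s = 120×50/4 = 1500 rpm; n = 1500×(1−0.0451) = 1432 rpm
ω = 2π×1432/60 = 150 rad/s
τ = P_out/ω = 18966/150 = 126 N·m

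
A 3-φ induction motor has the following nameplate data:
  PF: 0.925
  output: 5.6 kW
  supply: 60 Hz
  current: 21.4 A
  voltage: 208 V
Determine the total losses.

P_in = √3·V·I·cosφ = 1.732×208×21.4×0.925 = 7131 W
P_out = 5600 W
Losses = P_in − P_out = 7131 − 5600 = 1531 W

1.53 kW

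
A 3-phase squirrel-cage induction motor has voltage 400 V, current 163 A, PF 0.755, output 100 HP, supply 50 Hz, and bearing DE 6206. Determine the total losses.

P_in = √3·V·I·cosφ = 1.732×400×163×0.755 = 85259 W
P_out = 100×746 = 74600 W
Losses = P_in − P_out = 85259 − 74600 = 10659 W

10700 W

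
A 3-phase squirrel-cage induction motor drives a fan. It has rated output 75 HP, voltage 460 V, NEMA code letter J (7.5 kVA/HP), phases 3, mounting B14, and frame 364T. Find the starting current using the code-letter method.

706 A

S_LR = 7.5 × 75 = 562.5 kVA
I_LR = S_LR/(√3·V_L) = 562500/(1.732×460) = 706 A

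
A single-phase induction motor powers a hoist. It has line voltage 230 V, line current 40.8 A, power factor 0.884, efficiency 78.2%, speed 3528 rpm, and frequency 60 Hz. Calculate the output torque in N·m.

P_in = V·I·cosφ = 230 × 40.8 × 0.884 = 8295 W
P_out = η·P_in = 0.782 × 8295 = 6487 W
n = 3528 rpm
ω = 2π×3528/60 = 369.5 rad/s
τ = P_out/ω = 6487/369.5 = 17.6 N·m

17.6 N·m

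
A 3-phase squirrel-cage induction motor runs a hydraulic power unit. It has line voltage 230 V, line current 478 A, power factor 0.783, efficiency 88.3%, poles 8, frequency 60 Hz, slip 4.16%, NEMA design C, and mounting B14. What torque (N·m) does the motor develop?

1460 N·m

P_in = √3·V·I·cosφ = 1.732 × 230 × 478 × 0.783 = 149096 W
P_out = η·P_in = 0.883 × 149096 = 131652 W
n_s = 120×60/8 = 900 rpm; n = 900×(1−0.0416) = 863 rpm
ω = 2π×863/60 = 90.37 rad/s
τ = P_out/ω = 131652/90.37 = 1460 N·m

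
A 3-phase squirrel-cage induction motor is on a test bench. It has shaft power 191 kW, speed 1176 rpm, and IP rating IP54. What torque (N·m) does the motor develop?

ω = 2π × 1176/60 = 123.2 rad/s
τ = P/ω = 191000/123.2 = 1550 N·m

1550 N·m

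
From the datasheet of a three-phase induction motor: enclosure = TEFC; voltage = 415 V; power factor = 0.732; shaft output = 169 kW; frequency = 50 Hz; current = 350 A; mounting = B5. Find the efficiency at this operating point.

91.8 %

P_out = 169 kW = 169000 W
P_in = √3·V_L·I_L·cosφ = 1.732 × 415 × 350 × 0.732 = 184151 W
η = P_out / P_in = 169000 / 184151 = 0.918 = 91.8%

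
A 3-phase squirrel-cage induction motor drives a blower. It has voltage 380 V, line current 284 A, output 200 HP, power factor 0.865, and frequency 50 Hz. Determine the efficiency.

P_out = 200 × 746 = 149200 W
P_in = √3·V_L·I_L·cosφ = 1.732 × 380 × 284 × 0.865 = 161684 W
η = P_out / P_in = 149200 / 161684 = 0.923 = 92.3%

92.3 %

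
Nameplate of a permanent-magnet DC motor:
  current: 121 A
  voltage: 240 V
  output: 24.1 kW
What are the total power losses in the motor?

P_in = V·I = 240×121 = 29040 W
P_out = 24100 W
Losses = P_in − P_out = 29040 − 24100 = 4940 W

4940 W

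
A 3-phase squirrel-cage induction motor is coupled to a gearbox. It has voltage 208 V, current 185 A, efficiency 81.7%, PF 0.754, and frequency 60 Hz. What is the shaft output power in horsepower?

55 HP

P_in = √3·V·I·cosφ = 1.732 × 208 × 185 × 0.754 = 50252 W
P_out = η·P_in = 0.817 × 50252 = 41056 W
= 41056/746 = 55 HP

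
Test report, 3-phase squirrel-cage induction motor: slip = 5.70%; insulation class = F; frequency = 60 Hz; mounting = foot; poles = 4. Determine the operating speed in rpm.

n_s = 120f/p = 120×60/4 = 1800 rpm
n = n_s(1 − s) = 1800 × (1 − 0.057) = 1697 rpm

1697 rpm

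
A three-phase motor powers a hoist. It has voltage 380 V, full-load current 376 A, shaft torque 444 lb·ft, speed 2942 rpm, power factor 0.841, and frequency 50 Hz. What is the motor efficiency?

τ = 444 lb·ft × 1.356 = 602.1 N·m
ω = 2π × 2942/60 = 308.1 rad/s; P_out = τω = 602.1 × 308.1 = 185507 W
P_in = √3·V_L·I_L·cosφ = 1.732 × 380 × 376 × 0.841 = 208121 W
η = P_out / P_in = 185507 / 208121 = 0.891 = 89.1%

89.1 %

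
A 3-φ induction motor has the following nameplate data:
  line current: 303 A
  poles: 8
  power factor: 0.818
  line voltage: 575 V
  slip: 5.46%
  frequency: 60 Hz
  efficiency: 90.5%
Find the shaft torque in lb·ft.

1850 lb·ft

P_in = √3·V·I·cosφ = 1.732 × 575 × 303 × 0.818 = 246838 W
P_out = η·P_in = 0.905 × 246838 = 223388 W
n_s = 120×60/8 = 900 rpm; n = 900×(1−0.0546) = 851 rpm
ω = 2π×851/60 = 89.12 rad/s
τ = P_out/ω = 223388/89.12 = 2507 N·m
In lb·ft: 2507/1.356 = 1850 lb·ft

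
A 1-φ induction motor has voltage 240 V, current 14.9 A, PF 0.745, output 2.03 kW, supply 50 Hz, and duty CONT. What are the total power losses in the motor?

P_in = V·I·cosφ = 240×14.9×0.745 = 2664 W
P_out = 2030 W
Losses = P_in − P_out = 2664 − 2030 = 634 W

634 W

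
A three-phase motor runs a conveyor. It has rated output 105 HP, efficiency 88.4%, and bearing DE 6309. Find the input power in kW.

88.6 kW

P_out = 105 × 746 = 78330 W
P_in = P_out/η = 78330/0.884 = 88609 W = 88.6 kW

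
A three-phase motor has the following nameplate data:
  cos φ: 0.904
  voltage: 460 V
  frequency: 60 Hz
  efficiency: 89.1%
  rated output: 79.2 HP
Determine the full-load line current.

P_out = 79.2 × 746 = 59083 W
P_in = P_out / η = 59083 / 0.891 = 66311 W
I_L = P_in / (√3·V_L·cosφ) = 66311 / (1.732 × 460 × 0.904) = 92.1 A

92.1 A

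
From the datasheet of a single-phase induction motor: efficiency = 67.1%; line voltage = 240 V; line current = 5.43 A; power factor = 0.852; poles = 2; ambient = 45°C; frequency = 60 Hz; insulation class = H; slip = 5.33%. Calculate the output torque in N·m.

2.09 N·m

P_in = V·I·cosφ = 240 × 5.43 × 0.852 = 1110 W
P_out = η·P_in = 0.671 × 1110 = 745 W
n_s = 120×60/2 = 3600 rpm; n = 3600×(1−0.0533) = 3408 rpm
ω = 2π×3408/60 = 356.9 rad/s
τ = P_out/ω = 745/356.9 = 2.09 N·m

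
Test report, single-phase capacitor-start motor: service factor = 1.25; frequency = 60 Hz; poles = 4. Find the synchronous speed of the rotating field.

n_s = 120f/p = 120×60/4 = 1800 rpm

1800 rpm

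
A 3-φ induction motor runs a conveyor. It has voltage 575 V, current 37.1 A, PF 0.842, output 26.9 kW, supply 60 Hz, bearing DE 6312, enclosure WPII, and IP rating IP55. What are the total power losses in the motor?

4.21 kW

P_in = √3·V·I·cosφ = 1.732×575×37.1×0.842 = 31110 W
P_out = 26900 W
Losses = P_in − P_out = 31110 − 26900 = 4210 W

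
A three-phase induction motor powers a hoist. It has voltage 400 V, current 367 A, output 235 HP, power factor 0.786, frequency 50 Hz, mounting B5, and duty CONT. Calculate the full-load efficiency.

P_out = 235 × 746 = 175310 W
P_in = √3·V_L·I_L·cosφ = 1.732 × 400 × 367 × 0.786 = 199846 W
η = P_out / P_in = 175310 / 199846 = 0.877 = 87.7%

87.7 %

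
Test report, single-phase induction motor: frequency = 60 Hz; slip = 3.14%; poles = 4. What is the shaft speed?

1743 rpm

n_s = 120f/p = 120×60/4 = 1800 rpm
n = n_s(1 − s) = 1800 × (1 − 0.0314) = 1743 rpm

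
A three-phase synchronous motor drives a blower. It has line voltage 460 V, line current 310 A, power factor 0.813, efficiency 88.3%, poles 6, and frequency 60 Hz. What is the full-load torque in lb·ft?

P_in = √3·V·I·cosφ = 1.732 × 460 × 310 × 0.813 = 200797 W
P_out = η·P_in = 0.883 × 200797 = 177304 W
n = n_s = 120×60/6 = 1200 rpm (synchronous)
ω = 2π×1200/60 = 125.7 rad/s
τ = P_out/ω = 177304/125.7 = 1411 N·m
In lb·ft: 1411/1.356 = 1040 lb·ft

1040 lb·ft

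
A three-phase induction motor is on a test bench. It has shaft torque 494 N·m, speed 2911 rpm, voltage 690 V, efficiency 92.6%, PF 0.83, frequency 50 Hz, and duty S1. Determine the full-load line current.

ω = 2π×2911/60 = 304.8 rad/s; P_out = τω = 494 × 304.8 = 150571 W
P_in = P_out / η = 150571 / 0.926 = 162604 W
I_L = P_in / (√3·V_L·cosφ) = 162604 / (1.732 × 690 × 0.83) = 164 A

164 A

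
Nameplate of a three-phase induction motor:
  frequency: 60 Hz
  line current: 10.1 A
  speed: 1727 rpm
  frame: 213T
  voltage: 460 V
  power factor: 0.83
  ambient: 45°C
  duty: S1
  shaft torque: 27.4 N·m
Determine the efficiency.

ω = 2π × 1727/60 = 180.9 rad/s; P_out = τω = 27.4 × 180.9 = 4957 W
P_in = √3·V_L·I_L·cosφ = 1.732 × 460 × 10.1 × 0.83 = 6679 W
η = P_out / P_in = 4957 / 6679 = 0.742 = 74.2%

74.2 %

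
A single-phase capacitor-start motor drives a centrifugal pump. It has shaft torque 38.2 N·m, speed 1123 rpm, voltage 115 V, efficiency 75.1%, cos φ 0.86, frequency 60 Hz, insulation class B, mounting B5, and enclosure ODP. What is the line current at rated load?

60.5 A

ω = 2π×1123/60 = 117.6 rad/s; P_out = τω = 38.2 × 117.6 = 4492 W
P_in = P_out / η = 4492 / 0.751 = 5981 W
I = P_in / (V·cosφ) = 5981 / (115 × 0.86) = 60.5 A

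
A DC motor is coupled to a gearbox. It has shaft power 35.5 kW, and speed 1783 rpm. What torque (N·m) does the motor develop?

ω = 2π × 1783/60 = 186.7 rad/s
τ = P/ω = 35500/186.7 = 190 N·m

190 N·m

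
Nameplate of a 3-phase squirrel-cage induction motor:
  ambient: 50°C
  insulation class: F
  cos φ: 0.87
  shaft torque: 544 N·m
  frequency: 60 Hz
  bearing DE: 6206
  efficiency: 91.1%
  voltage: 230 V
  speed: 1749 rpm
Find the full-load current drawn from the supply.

316 A

ω = 2π×1749/60 = 183.2 rad/s; P_out = τω = 544 × 183.2 = 99661 W
P_in = P_out / η = 99661 / 0.911 = 109397 W
I_L = P_in / (√3·V_L·cosφ) = 109397 / (1.732 × 230 × 0.87) = 316 A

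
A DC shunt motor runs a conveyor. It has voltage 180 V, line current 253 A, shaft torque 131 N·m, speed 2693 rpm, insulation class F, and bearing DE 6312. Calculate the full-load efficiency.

ω = 2π × 2693/60 = 282 rad/s; P_out = τω = 131 × 282 = 36942 W
P_in = V·I = 180 × 253 = 45540 W
η = P_out / P_in = 36942 / 45540 = 0.811 = 81.1%

81.1 %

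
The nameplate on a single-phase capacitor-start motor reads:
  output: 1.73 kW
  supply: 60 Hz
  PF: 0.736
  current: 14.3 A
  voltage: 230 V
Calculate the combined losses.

691 W

P_in = V·I·cosφ = 230×14.3×0.736 = 2421 W
P_out = 1730 W
Losses = P_in − P_out = 2421 − 1730 = 691 W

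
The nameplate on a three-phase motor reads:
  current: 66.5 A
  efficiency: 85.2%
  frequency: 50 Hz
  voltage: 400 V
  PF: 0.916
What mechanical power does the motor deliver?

P_in = √3·V·I·cosφ = 1.732 × 400 × 66.5 × 0.916 = 42201 W
P_out = η·P_in = 0.852 × 42201 = 35955 W

36 kW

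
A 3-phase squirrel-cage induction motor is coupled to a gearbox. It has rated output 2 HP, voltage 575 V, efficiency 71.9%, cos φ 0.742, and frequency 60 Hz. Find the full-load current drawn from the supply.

2.81 A

P_out = 2 × 746 = 1492 W
P_in = P_out / η = 1492 / 0.719 = 2075 W
I_L = P_in / (√3·V_L·cosφ) = 2075 / (1.732 × 575 × 0.742) = 2.81 A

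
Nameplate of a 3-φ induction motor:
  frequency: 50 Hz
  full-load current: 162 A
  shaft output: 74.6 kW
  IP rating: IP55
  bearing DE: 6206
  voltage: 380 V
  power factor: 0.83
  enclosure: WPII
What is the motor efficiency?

84.3 %

P_out = 74.6 kW = 74600 W
P_in = √3·V_L·I_L·cosφ = 1.732 × 380 × 162 × 0.83 = 88496 W
η = P_out / P_in = 74600 / 88496 = 0.843 = 84.3%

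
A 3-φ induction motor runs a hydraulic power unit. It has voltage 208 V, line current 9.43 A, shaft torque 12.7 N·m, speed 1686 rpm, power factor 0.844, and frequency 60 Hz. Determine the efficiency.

ω = 2π × 1686/60 = 176.6 rad/s; P_out = τω = 12.7 × 176.6 = 2243 W
P_in = √3·V_L·I_L·cosφ = 1.732 × 208 × 9.43 × 0.844 = 2867 W
η = P_out / P_in = 2243 / 2867 = 0.782 = 78.2%

78.2 %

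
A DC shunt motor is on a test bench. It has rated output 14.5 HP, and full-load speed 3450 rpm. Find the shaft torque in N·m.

29.9 N·m

P_out = 14.5 × 746 = 10817 W
ω = 2π × 3450/60 = 361.3 rad/s
τ = P_out/ω = 10817/361.3 = 29.9 N·m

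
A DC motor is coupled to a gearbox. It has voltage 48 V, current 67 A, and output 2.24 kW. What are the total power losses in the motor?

976 W

P_in = V·I = 48×67 = 3216 W
P_out = 2240 W
Losses = P_in − P_out = 3216 − 2240 = 976 W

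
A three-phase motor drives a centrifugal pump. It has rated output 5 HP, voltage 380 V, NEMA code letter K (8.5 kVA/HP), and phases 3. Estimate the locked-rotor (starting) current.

64.6 A

S_LR = 8.5 × 5 = 42.5 kVA
I_LR = S_LR/(√3·V_L) = 42500/(1.732×380) = 64.6 A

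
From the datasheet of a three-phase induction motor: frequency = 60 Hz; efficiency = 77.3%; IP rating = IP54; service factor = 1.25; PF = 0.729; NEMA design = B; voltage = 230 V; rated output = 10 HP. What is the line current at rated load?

33.2 A

P_out = 10 × 746 = 7460 W
P_in = P_out / η = 7460 / 0.773 = 9651 W
I_L = P_in / (√3·V_L·cosφ) = 9651 / (1.732 × 230 × 0.729) = 33.2 A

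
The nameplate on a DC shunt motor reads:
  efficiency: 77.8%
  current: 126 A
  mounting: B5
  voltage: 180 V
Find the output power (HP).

23.7 HP

P_in = V·I = 180 × 126 = 22680 W
P_out = η·P_in = 0.778 × 22680 = 17645 W
= 17645/746 = 23.7 HP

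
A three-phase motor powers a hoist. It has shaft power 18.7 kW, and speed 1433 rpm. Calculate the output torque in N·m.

125 N·m

ω = 2π × 1433/60 = 150.1 rad/s
τ = P/ω = 18700/150.1 = 125 N·m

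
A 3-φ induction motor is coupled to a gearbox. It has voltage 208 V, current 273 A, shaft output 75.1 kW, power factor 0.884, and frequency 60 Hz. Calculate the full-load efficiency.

86.4 %

P_out = 75.1 kW = 75100 W
P_in = √3·V_L·I_L·cosφ = 1.732 × 208 × 273 × 0.884 = 86941 W
η = P_out / P_in = 75100 / 86941 = 0.864 = 86.4%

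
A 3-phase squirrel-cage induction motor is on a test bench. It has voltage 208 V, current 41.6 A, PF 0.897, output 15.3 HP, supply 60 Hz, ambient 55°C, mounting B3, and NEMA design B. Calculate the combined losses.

2030 W

P_in = √3·V·I·cosφ = 1.732×208×41.6×0.897 = 13443 W
P_out = 15.3×746 = 11414 W
Losses = P_in − P_out = 13443 − 11414 = 2029 W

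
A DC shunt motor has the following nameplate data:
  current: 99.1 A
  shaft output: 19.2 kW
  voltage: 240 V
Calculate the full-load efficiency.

P_out = 19.2 kW = 19200 W
P_in = V·I = 240 × 99.1 = 23784 W
η = P_out / P_in = 19200 / 23784 = 0.807 = 80.7%

80.7 %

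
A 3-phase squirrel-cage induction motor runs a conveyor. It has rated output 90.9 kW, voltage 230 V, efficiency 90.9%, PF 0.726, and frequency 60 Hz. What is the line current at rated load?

346 A

P_out = 90.9 kW = 90900 W
P_in = P_out / η = 90900 / 0.909 = 100000 W
I_L = P_in / (√3·V_L·cosφ) = 100000 / (1.732 × 230 × 0.726) = 346 A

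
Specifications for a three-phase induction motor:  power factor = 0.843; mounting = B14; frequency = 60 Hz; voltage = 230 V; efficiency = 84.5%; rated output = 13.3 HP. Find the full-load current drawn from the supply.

P_out = 13.3 × 746 = 9922 W
P_in = P_out / η = 9922 / 0.845 = 11742 W
I_L = P_in / (√3·V_L·cosφ) = 11742 / (1.732 × 230 × 0.843) = 35 A

35 A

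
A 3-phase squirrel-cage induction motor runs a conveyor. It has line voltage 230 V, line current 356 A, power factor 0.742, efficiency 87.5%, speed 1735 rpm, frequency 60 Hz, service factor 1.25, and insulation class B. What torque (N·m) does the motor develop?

507 N·m

P_in = √3·V·I·cosφ = 1.732 × 230 × 356 × 0.742 = 105228 W
P_out = η·P_in = 0.875 × 105228 = 92075 W
n = 1735 rpm
ω = 2π×1735/60 = 181.7 rad/s
τ = P_out/ω = 92075/181.7 = 507 N·m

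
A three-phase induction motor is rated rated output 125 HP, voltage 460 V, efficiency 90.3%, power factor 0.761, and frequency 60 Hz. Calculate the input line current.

P_out = 125 × 746 = 93250 W
P_in = P_out / η = 93250 / 0.903 = 103267 W
I_L = P_in / (√3·V_L·cosφ) = 103267 / (1.732 × 460 × 0.761) = 170 A

170 A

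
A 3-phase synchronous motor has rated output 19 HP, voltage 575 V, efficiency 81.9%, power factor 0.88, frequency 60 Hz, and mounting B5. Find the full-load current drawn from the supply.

P_out = 19 × 746 = 14174 W
P_in = P_out / η = 14174 / 0.819 = 17306 W
I_L = P_in / (√3·V_L·cosφ) = 17306 / (1.732 × 575 × 0.88) = 19.7 A

19.7 A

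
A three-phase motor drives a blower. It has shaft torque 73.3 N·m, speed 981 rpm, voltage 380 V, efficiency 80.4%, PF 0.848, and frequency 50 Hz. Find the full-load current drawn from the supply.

ω = 2π×981/60 = 102.7 rad/s; P_out = τω = 73.3 × 102.7 = 7528 W
P_in = P_out / η = 7528 / 0.804 = 9363 W
I_L = P_in / (√3·V_L·cosφ) = 9363 / (1.732 × 380 × 0.848) = 16.8 A

16.8 A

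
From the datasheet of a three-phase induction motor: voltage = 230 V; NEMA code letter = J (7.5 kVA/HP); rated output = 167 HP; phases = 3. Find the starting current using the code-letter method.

S_LR = 7.5 × 167 = 1252.5 kVA
I_LR = S_LR/(√3·V_L) = 1252500/(1.732×230) = 3140 A

3140 A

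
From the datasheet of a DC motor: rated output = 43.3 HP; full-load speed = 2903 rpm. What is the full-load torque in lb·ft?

78.4 lb·ft

P_out = 43.3 × 746 = 32302 W
ω = 2π × 2903/60 = 304 rad/s
τ = P_out/ω = 32302/304 = 106.3 N·m
In lb·ft: 106.3/1.356 = 78.4 lb·ft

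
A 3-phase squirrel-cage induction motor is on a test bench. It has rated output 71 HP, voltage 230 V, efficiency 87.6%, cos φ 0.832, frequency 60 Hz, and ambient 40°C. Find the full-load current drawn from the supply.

P_out = 71 × 746 = 52966 W
P_in = P_out / η = 52966 / 0.876 = 60463 W
I_L = P_in / (√3·V_L·cosφ) = 60463 / (1.732 × 230 × 0.832) = 182 A

182 A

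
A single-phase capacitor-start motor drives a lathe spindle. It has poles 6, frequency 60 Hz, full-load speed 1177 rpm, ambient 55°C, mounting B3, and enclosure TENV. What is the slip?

n_s = 120f/p = 120×60/6 = 1200 rpm
s = (n_s − n)/n_s = (1200 − 1177)/1200 = 0.0192

1.9 %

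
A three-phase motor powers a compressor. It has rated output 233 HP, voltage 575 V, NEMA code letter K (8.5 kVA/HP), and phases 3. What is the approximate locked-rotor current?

1990 A

S_LR = 8.5 × 233 = 1980.5 kVA
I_LR = S_LR/(√3·V_L) = 1980500/(1.732×575) = 1990 A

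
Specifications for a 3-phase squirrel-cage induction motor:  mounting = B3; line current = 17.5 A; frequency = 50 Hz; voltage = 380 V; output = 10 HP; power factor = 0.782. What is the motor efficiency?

82.8 %

P_out = 10 × 746 = 7460 W
P_in = √3·V_L·I_L·cosφ = 1.732 × 380 × 17.5 × 0.782 = 9007 W
η = P_out / P_in = 7460 / 9007 = 0.828 = 82.8%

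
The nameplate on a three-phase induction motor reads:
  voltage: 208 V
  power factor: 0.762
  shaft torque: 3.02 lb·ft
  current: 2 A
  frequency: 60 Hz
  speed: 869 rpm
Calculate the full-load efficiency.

τ = 3.02 lb·ft × 1.356 = 4.095 N·m
ω = 2π × 869/60 = 91 rad/s; P_out = τω = 4.095 × 91 = 373 W
P_in = √3·V_L·I_L·cosφ = 1.732 × 208 × 2 × 0.762 = 549 W
η = P_out / P_in = 373 / 549 = 0.679 = 67.9%

67.9 %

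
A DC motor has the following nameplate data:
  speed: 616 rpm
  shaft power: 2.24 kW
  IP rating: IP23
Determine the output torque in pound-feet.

25.6 lb·ft

ω = 2π × 616/60 = 64.51 rad/s
τ = P/ω = 2240/64.51 = 34.72 N·m
In lb·ft: 34.72/1.356 = 25.6 lb·ft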